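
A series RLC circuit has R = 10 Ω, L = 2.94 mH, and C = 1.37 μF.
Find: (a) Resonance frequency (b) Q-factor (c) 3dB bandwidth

Step 1 — Resonance condition Im(Z)=0 gives ω₀ = 1/√(LC).
Step 2 — ω₀ = 1/√(0.00294·1.37e-06) = 1.576e+04 rad/s.
Step 3 — f₀ = ω₀/(2π) = 2508 Hz.
Step 4 — Series Q: Q = ω₀L/R = 1.576e+04·0.00294/10 = 4.632.
Step 5 — 3dB bandwidth: Δω = ω₀/Q = 3401 rad/s; BW = Δω/(2π) = 541.3 Hz.

(a) f₀ = 2508 Hz  (b) Q = 4.632  (c) BW = 541.3 Hz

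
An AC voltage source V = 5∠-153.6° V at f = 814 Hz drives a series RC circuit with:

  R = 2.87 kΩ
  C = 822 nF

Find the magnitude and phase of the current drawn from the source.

Step 1 — Angular frequency: ω = 2π·f = 2π·814 = 5115 rad/s.
Step 2 — Component impedances:
  R: Z = R = 2870 Ω
  C: Z = 1/(jωC) = -j/(ω·C) = 0 - j237.9 Ω
Step 3 — Series combination: Z_total = R + C = 2870 - j237.9 Ω = 2880∠-4.7° Ω.
Step 4 — Source phasor: V = 5∠-153.6° V = -4.479 - j2.223 V.
Step 5 — Ohm's law: I = V / Z_total = (-4.479 - j2.223) / (2870 - j237.9) = -0.001486 - j0.0008978 A.
Step 6 — Convert to polar: |I| = 0.001736 A, ∠I = -148.9°.

I = 0.001736∠-148.9° A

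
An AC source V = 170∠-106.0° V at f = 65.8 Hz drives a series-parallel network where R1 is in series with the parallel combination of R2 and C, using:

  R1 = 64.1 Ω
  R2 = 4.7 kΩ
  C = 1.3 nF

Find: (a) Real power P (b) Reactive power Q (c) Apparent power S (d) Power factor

Step 1 — Angular frequency: ω = 2π·f = 2π·65.8 = 413.4 rad/s.
Step 2 — Component impedances:
  R1: Z = R = 64.1 Ω
  R2: Z = R = 4700 Ω
  C: Z = 1/(jωC) = -j/(ω·C) = 0 - j1.861e+06 Ω
Step 3 — Parallel branch: R2 || C = 1/(1/R2 + 1/C) = 4700 - j11.87 Ω.
Step 4 — Series with R1: Z_total = R1 + (R2 || C) = 4764 - j11.87 Ω = 4764∠-0.1° Ω.
Step 5 — Source phasor: V = 170∠-106.0° V = -46.86 - j163.4 V.
Step 6 — Current: I = V / Z = -0.00975 - j0.03433 A = 0.03568∠-105.9° A.
Step 7 — Complex power: S = V·I* = 6.066 - j0.01512 VA.
Step 8 — Real power: P = Re(S) = 6.066 W.
Step 9 — Reactive power: Q = Im(S) = -0.01512 VAR.
Step 10 — Apparent power: |S| = 6.066 VA.
Step 11 — Power factor: PF = P/|S| = 1 (leading).

(a) P = 6.066 W  (b) Q = -0.01512 VAR  (c) S = 6.066 VA  (d) PF = 1 (leading)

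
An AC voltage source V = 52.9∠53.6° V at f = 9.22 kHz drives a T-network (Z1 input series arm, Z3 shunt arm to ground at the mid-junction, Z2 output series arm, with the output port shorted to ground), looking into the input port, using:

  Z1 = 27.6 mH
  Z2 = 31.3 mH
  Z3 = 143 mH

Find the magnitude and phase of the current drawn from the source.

Step 1 — Angular frequency: ω = 2π·f = 2π·9220 = 5.793e+04 rad/s.
Step 2 — Component impedances:
  Z1: Z = jωL = j·5.793e+04·0.0276 = 0 + j1599 Ω
  Z2: Z = jωL = j·5.793e+04·0.0313 = 0 + j1813 Ω
  Z3: Z = jωL = j·5.793e+04·0.143 = 0 + j8284 Ω
Step 3 — With the output port shorted to ground, the output series arm Z2 runs from the junction to ground; the shunt arm Z3 also runs from the junction to ground. They appear in parallel: Z3 || Z2 = 0 + j1488 Ω.
Step 4 — Series with input arm Z1: Z_in = Z1 + (Z3 || Z2) = 0 + j3087 Ω = 3087∠90.0° Ω.
Step 5 — Source phasor: V = 52.9∠53.6° V = 31.39 + j42.58 V.
Step 6 — Ohm's law: I = V / Z_total = (31.39 + j42.58) / (0 + j3087) = 0.0138 - j0.01017 A.
Step 7 — Convert to polar: |I| = 0.01714 A, ∠I = -36.4°.

I = 0.01714∠-36.4° A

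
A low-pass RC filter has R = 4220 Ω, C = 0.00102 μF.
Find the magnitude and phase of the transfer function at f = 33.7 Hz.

Step 1 — Angular frequency: ω = 2π·33.7 = 211.7 rad/s.
Step 2 — Transfer function: H(jω) = 1/(1 + jωRC).
Step 3 — Denominator: 1 + jωRC = 1 + j·211.7·4220·1.02e-09 = 1 + j0.0009114.
Step 4 — H = 1 - j0.0009114.
Step 5 — Magnitude: |H| = 1 (-0.0 dB); phase: φ = -0.1°.

|H| = 1 (-0.0 dB), φ = -0.1°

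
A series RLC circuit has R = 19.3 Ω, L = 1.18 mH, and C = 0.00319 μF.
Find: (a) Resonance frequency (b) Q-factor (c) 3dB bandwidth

Step 1 — Resonance: ω₀ = 1/√(LC) = 1/√(0.00118·3.19e-09) = 5.154e+05 rad/s.
Step 2 — f₀ = ω₀/(2π) = 8.203e+04 Hz.
Step 3 — Series Q: Q = ω₀L/R = 5.154e+05·0.00118/19.3 = 31.51.
Step 4 — Bandwidth: Δω = ω₀/Q = 1.636e+04 rad/s; BW = Δω/(2π) = 2603 Hz.

(a) f₀ = 8.203e+04 Hz  (b) Q = 31.51  (c) BW = 2603 Hz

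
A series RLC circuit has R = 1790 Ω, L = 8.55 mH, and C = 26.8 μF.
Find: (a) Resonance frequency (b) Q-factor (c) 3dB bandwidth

Step 1 — Resonance condition Im(Z)=0 gives ω₀ = 1/√(LC).
Step 2 — ω₀ = 1/√(0.00855·2.68e-05) = 2089 rad/s.
Step 3 — f₀ = ω₀/(2π) = 332.5 Hz.
Step 4 — Series Q: Q = ω₀L/R = 2089·0.00855/1790 = 0.009978.
Step 5 — 3dB bandwidth: Δω = ω₀/Q = 2.094e+05 rad/s; BW = Δω/(2π) = 3.332e+04 Hz.

(a) f₀ = 332.5 Hz  (b) Q = 0.009978  (c) BW = 3.332e+04 Hz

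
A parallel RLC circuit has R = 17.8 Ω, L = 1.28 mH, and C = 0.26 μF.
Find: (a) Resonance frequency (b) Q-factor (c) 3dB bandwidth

Step 1 — Resonance: ω₀ = 1/√(LC) = 1/√(0.00128·2.6e-07) = 5.482e+04 rad/s.
Step 2 — f₀ = ω₀/(2π) = 8724 Hz.
Step 3 — Parallel Q: Q = R/(ω₀L) = 17.8/(5.482e+04·0.00128) = 0.2537.
Step 4 — Bandwidth: Δω = ω₀/Q = 2.161e+05 rad/s; BW = Δω/(2π) = 3.439e+04 Hz.

(a) f₀ = 8724 Hz  (b) Q = 0.2537  (c) BW = 3.439e+04 Hz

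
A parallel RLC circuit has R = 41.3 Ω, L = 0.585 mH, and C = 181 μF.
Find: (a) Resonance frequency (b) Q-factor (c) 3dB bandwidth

Step 1 — Resonance: ω₀ = 1/√(LC) = 1/√(0.000585·0.000181) = 3073 rad/s.
Step 2 — f₀ = ω₀/(2π) = 489.1 Hz.
Step 3 — Parallel Q: Q = R/(ω₀L) = 41.3/(3073·0.000585) = 22.97.
Step 4 — Bandwidth: Δω = ω₀/Q = 133.8 rad/s; BW = Δω/(2π) = 21.29 Hz.

(a) f₀ = 489.1 Hz  (b) Q = 22.97  (c) BW = 21.29 Hz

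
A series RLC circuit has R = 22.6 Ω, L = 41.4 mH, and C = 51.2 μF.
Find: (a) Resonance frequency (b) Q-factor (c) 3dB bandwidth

Step 1 — Resonance: ω₀ = 1/√(LC) = 1/√(0.0414·5.12e-05) = 686.9 rad/s.
Step 2 — f₀ = ω₀/(2π) = 109.3 Hz.
Step 3 — Series Q: Q = ω₀L/R = 686.9·0.0414/22.6 = 1.258.
Step 4 — Bandwidth: Δω = ω₀/Q = 545.9 rad/s; BW = Δω/(2π) = 86.88 Hz.

(a) f₀ = 109.3 Hz  (b) Q = 1.258  (c) BW = 86.88 Hz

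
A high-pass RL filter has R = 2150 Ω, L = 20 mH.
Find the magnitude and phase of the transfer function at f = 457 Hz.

Step 1 — Angular frequency: ω = 2π·457 = 2871 rad/s.
Step 2 — Transfer function: H(jω) = jωL/(R + jωL).
Step 3 — Numerator jωL = j·57.43; denominator R + jωL = 2150 + j57.43.
Step 4 — H = 0.000713 + j0.02669.
Step 5 — Magnitude: |H| = 0.0267 (-31.5 dB); phase: φ = 88.5°.

|H| = 0.0267 (-31.5 dB), φ = 88.5°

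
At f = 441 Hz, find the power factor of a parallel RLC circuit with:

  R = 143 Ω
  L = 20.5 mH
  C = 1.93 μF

Step 1 — Angular frequency: ω = 2π·f = 2π·441 = 2771 rad/s.
Step 2 — Component impedances:
  R: Z = R = 143 Ω
  L: Z = jωL = j·2771·0.0205 = 0 + j56.8 Ω
  C: Z = 1/(jωC) = -j/(ω·C) = 0 - j187 Ω
Step 3 — Parallel combination: 1/Z_total = 1/R + 1/L + 1/C; Z_total = 35.12 + j61.55 Ω = 70.86∠60.3° Ω.
Step 4 — Power factor: PF = cos(φ) = Re(Z)/|Z| = 35.12/70.86 = 0.4956.
Step 5 — Type: Im(Z) = 61.55 ⇒ lagging (phase φ = 60.3°).

PF = 0.4956 (lagging, φ = 60.3°)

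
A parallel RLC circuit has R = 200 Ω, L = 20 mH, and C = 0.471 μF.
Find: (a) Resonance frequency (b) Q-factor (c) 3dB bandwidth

Step 1 — Resonance: ω₀ = 1/√(LC) = 1/√(0.02·4.71e-07) = 1.03e+04 rad/s.
Step 2 — f₀ = ω₀/(2π) = 1640 Hz.
Step 3 — Parallel Q: Q = R/(ω₀L) = 200/(1.03e+04·0.02) = 0.9706.
Step 4 — Bandwidth: Δω = ω₀/Q = 1.062e+04 rad/s; BW = Δω/(2π) = 1690 Hz.

(a) f₀ = 1640 Hz  (b) Q = 0.9706  (c) BW = 1690 Hz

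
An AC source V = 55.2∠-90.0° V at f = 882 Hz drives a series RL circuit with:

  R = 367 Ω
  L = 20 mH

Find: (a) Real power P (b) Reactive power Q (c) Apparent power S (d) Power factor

Step 1 — Angular frequency: ω = 2π·f = 2π·882 = 5542 rad/s.
Step 2 — Component impedances:
  R: Z = R = 367 Ω
  L: Z = jωL = j·5542·0.02 = 0 + j110.8 Ω
Step 3 — Series combination: Z_total = R + L = 367 + j110.8 Ω = 383.4∠16.8° Ω.
Step 4 — Source phasor: V = 55.2∠-90.0° V = 0 - j55.2 V.
Step 5 — Current: I = V / Z = -0.04163 - j0.1378 A = 0.144∠-106.8° A.
Step 6 — Complex power: S = V·I* = 7.609 + j2.298 VA.
Step 7 — Real power: P = Re(S) = 7.609 W.
Step 8 — Reactive power: Q = Im(S) = 2.298 VAR.
Step 9 — Apparent power: |S| = 7.948 VA.
Step 10 — Power factor: PF = P/|S| = 0.9573 (lagging).

(a) P = 7.609 W  (b) Q = 2.298 VAR  (c) S = 7.948 VA  (d) PF = 0.9573 (lagging)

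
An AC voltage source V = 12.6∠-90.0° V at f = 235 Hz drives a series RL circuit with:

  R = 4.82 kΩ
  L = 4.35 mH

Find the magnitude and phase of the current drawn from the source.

Step 1 — Angular frequency: ω = 2π·f = 2π·235 = 1477 rad/s.
Step 2 — Component impedances:
  R: Z = R = 4820 Ω
  L: Z = jωL = j·1477·0.00435 = 0 + j6.423 Ω
Step 3 — Series combination: Z_total = R + L = 4820 + j6.423 Ω = 4820∠0.1° Ω.
Step 4 — Source phasor: V = 12.6∠-90.0° V = 0 - j12.6 V.
Step 5 — Ohm's law: I = V / Z_total = (0 - j12.6) / (4820 + j6.423) = -3.483e-06 - j0.002614 A.
Step 6 — Convert to polar: |I| = 0.002614 A, ∠I = -90.1°.

I = 0.002614∠-90.1° A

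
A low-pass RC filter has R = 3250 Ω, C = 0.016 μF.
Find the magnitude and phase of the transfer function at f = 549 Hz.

Step 1 — Angular frequency: ω = 2π·549 = 3449 rad/s.
Step 2 — Transfer function: H(jω) = 1/(1 + jωRC).
Step 3 — Denominator: 1 + jωRC = 1 + j·3449·3250·1.6e-08 = 1 + j0.1794.
Step 4 — H = 0.9688 - j0.1738.
Step 5 — Magnitude: |H| = 0.9843 (-0.1 dB); phase: φ = -10.2°.

|H| = 0.9843 (-0.1 dB), φ = -10.2°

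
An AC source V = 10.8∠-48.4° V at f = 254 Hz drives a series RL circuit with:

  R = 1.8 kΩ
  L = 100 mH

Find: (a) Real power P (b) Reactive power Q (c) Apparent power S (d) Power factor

Step 1 — Angular frequency: ω = 2π·f = 2π·254 = 1596 rad/s.
Step 2 — Component impedances:
  R: Z = R = 1800 Ω
  L: Z = jωL = j·1596·0.1 = 0 + j159.6 Ω
Step 3 — Series combination: Z_total = R + L = 1800 + j159.6 Ω = 1807∠5.1° Ω.
Step 4 — Source phasor: V = 10.8∠-48.4° V = 7.17 - j8.076 V.
Step 5 — Current: I = V / Z = 0.003558 - j0.004802 A = 0.005977∠-53.5° A.
Step 6 — Complex power: S = V·I* = 0.06429 + j0.005701 VA.
Step 7 — Real power: P = Re(S) = 0.06429 W.
Step 8 — Reactive power: Q = Im(S) = 0.005701 VAR.
Step 9 — Apparent power: |S| = 0.06455 VA.
Step 10 — Power factor: PF = P/|S| = 0.9961 (lagging).

(a) P = 0.06429 W  (b) Q = 0.005701 VAR  (c) S = 0.06455 VA  (d) PF = 0.9961 (lagging)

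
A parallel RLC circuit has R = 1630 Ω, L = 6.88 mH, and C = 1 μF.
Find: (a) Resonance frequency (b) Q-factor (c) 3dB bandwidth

Step 1 — Resonance: ω₀ = 1/√(LC) = 1/√(0.00688·1e-06) = 1.206e+04 rad/s.
Step 2 — f₀ = ω₀/(2π) = 1919 Hz.
Step 3 — Parallel Q: Q = R/(ω₀L) = 1630/(1.206e+04·0.00688) = 19.65.
Step 4 — Bandwidth: Δω = ω₀/Q = 613.5 rad/s; BW = Δω/(2π) = 97.64 Hz.

(a) f₀ = 1919 Hz  (b) Q = 19.65  (c) BW = 97.64 Hz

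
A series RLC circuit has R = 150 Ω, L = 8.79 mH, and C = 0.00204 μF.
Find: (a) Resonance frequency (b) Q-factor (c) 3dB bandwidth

Step 1 — Resonance: ω₀ = 1/√(LC) = 1/√(0.00879·2.04e-09) = 2.362e+05 rad/s.
Step 2 — f₀ = ω₀/(2π) = 3.758e+04 Hz.
Step 3 — Series Q: Q = ω₀L/R = 2.362e+05·0.00879/150 = 13.84.
Step 4 — Bandwidth: Δω = ω₀/Q = 1.706e+04 rad/s; BW = Δω/(2π) = 2716 Hz.

(a) f₀ = 3.758e+04 Hz  (b) Q = 13.84  (c) BW = 2716 Hz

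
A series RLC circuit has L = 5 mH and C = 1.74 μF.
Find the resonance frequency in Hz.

Step 1 — Resonance condition Im(Z)=0 gives ω₀ = 1/√(LC).
Step 2 — ω₀ = 1/√(0.005·1.74e-06) = 1.072e+04 rad/s.
Step 3 — f₀ = ω₀/(2π) = 1706 Hz.

f₀ = 1706 Hz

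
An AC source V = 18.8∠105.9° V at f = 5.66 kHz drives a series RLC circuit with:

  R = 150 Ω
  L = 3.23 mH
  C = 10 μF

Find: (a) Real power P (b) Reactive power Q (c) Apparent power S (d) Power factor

Step 1 — Angular frequency: ω = 2π·f = 2π·5660 = 3.556e+04 rad/s.
Step 2 — Component impedances:
  R: Z = R = 150 Ω
  L: Z = jωL = j·3.556e+04·0.00323 = 0 + j114.9 Ω
  C: Z = 1/(jωC) = -j/(ω·C) = 0 - j2.812 Ω
Step 3 — Series combination: Z_total = R + L + C = 150 + j112.1 Ω = 187.2∠36.8° Ω.
Step 4 — Source phasor: V = 18.8∠105.9° V = -5.15 + j18.08 V.
Step 5 — Current: I = V / Z = 0.03576 + j0.09383 A = 0.1004∠69.1° A.
Step 6 — Complex power: S = V·I* = 1.512 + j1.13 VA.
Step 7 — Real power: P = Re(S) = 1.512 W.
Step 8 — Reactive power: Q = Im(S) = 1.13 VAR.
Step 9 — Apparent power: |S| = 1.888 VA.
Step 10 — Power factor: PF = P/|S| = 0.8011 (lagging).

(a) P = 1.512 W  (b) Q = 1.13 VAR  (c) S = 1.888 VA  (d) PF = 0.8011 (lagging)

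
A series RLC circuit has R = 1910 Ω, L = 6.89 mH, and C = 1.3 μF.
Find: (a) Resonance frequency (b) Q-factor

Step 1 — Resonance condition Im(Z)=0 gives ω₀ = 1/√(LC).
Step 2 — ω₀ = 1/√(0.00689·1.3e-06) = 1.057e+04 rad/s.
Step 3 — f₀ = ω₀/(2π) = 1682 Hz.
Step 4 — Series Q: Q = ω₀L/R = 1.057e+04·0.00689/1910 = 0.03812.

(a) f₀ = 1682 Hz  (b) Q = 0.03812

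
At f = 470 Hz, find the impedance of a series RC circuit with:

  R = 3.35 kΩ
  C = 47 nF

Step 1 — Angular frequency: ω = 2π·f = 2π·470 = 2953 rad/s.
Step 2 — Component impedances:
  R: Z = R = 3350 Ω
  C: Z = 1/(jωC) = -j/(ω·C) = 0 - j7205 Ω
Step 3 — Series combination: Z_total = R + C = 3350 - j7205 Ω = 7946∠-65.1° Ω.

Z = 3350 - j7205 Ω = 7946∠-65.1° Ω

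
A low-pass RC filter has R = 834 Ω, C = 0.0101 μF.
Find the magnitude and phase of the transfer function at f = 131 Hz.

Step 1 — Angular frequency: ω = 2π·131 = 823.1 rad/s.
Step 2 — Transfer function: H(jω) = 1/(1 + jωRC).
Step 3 — Denominator: 1 + jωRC = 1 + j·823.1·834·1.01e-08 = 1 + j0.006933.
Step 4 — H = 1 - j0.006933.
Step 5 — Magnitude: |H| = 1 (-0.0 dB); phase: φ = -0.4°.

|H| = 1 (-0.0 dB), φ = -0.4°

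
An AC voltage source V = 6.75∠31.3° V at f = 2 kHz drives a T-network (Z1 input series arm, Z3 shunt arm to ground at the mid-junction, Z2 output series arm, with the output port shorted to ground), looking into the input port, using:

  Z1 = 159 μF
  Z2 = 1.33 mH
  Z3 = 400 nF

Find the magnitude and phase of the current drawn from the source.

Step 1 — Angular frequency: ω = 2π·f = 2π·2000 = 1.257e+04 rad/s.
Step 2 — Component impedances:
  Z1: Z = 1/(jωC) = -j/(ω·C) = 0 - j0.5005 Ω
  Z2: Z = jωL = j·1.257e+04·0.00133 = 0 + j16.71 Ω
  Z3: Z = 1/(jωC) = -j/(ω·C) = 0 - j198.9 Ω
Step 3 — With the output port shorted to ground, the output series arm Z2 runs from the junction to ground; the shunt arm Z3 also runs from the junction to ground. They appear in parallel: Z3 || Z2 = 0 + j18.25 Ω.
Step 4 — Series with input arm Z1: Z_in = Z1 + (Z3 || Z2) = 0 + j17.75 Ω = 17.75∠90.0° Ω.
Step 5 — Source phasor: V = 6.75∠31.3° V = 5.768 + j3.507 V.
Step 6 — Ohm's law: I = V / Z_total = (5.768 + j3.507) / (0 + j17.75) = 0.1976 - j0.325 A.
Step 7 — Convert to polar: |I| = 0.3804 A, ∠I = -58.7°.

I = 0.3804∠-58.7° A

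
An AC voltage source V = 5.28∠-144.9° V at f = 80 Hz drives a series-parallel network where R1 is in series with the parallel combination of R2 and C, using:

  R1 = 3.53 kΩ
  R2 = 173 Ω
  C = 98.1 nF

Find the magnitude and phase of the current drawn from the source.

Step 1 — Angular frequency: ω = 2π·f = 2π·80 = 502.7 rad/s.
Step 2 — Component impedances:
  R1: Z = R = 3530 Ω
  R2: Z = R = 173 Ω
  C: Z = 1/(jωC) = -j/(ω·C) = 0 - j2.028e+04 Ω
Step 3 — Parallel branch: R2 || C = 1/(1/R2 + 1/C) = 173 - j1.476 Ω.
Step 4 — Series with R1: Z_total = R1 + (R2 || C) = 3703 - j1.476 Ω = 3703∠-0.0° Ω.
Step 5 — Source phasor: V = 5.28∠-144.9° V = -4.32 - j3.036 V.
Step 6 — Ohm's law: I = V / Z_total = (-4.32 - j3.036) / (3703 - j1.476) = -0.001166 - j0.0008204 A.
Step 7 — Convert to polar: |I| = 0.001426 A, ∠I = -144.9°.

I = 0.001426∠-144.9° A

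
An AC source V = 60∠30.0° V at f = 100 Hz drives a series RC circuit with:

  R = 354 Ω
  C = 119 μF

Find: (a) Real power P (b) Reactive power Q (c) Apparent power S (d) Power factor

Step 1 — Angular frequency: ω = 2π·f = 2π·100 = 628.3 rad/s.
Step 2 — Component impedances:
  R: Z = R = 354 Ω
  C: Z = 1/(jωC) = -j/(ω·C) = 0 - j13.37 Ω
Step 3 — Series combination: Z_total = R + C = 354 - j13.37 Ω = 354.3∠-2.2° Ω.
Step 4 — Source phasor: V = 60∠30.0° V = 51.96 + j30 V.
Step 5 — Current: I = V / Z = 0.1434 + j0.09016 A = 0.1694∠32.2° A.
Step 6 — Complex power: S = V·I* = 10.15 - j0.3837 VA.
Step 7 — Real power: P = Re(S) = 10.15 W.
Step 8 — Reactive power: Q = Im(S) = -0.3837 VAR.
Step 9 — Apparent power: |S| = 10.16 VA.
Step 10 — Power factor: PF = P/|S| = 0.9993 (leading).

(a) P = 10.15 W  (b) Q = -0.3837 VAR  (c) S = 10.16 VA  (d) PF = 0.9993 (leading)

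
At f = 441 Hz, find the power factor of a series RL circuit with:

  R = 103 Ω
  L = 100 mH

Step 1 — Angular frequency: ω = 2π·f = 2π·441 = 2771 rad/s.
Step 2 — Component impedances:
  R: Z = R = 103 Ω
  L: Z = jωL = j·2771·0.1 = 0 + j277.1 Ω
Step 3 — Series combination: Z_total = R + L = 103 + j277.1 Ω = 295.6∠69.6° Ω.
Step 4 — Power factor: PF = cos(φ) = Re(Z)/|Z| = 103/295.6 = 0.3484.
Step 5 — Type: Im(Z) = 277.1 ⇒ lagging (phase φ = 69.6°).

PF = 0.3484 (lagging, φ = 69.6°)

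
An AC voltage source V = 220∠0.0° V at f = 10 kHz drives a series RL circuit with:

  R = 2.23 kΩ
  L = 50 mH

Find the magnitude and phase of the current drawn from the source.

Step 1 — Angular frequency: ω = 2π·f = 2π·1e+04 = 6.283e+04 rad/s.
Step 2 — Component impedances:
  R: Z = R = 2230 Ω
  L: Z = jωL = j·6.283e+04·0.05 = 0 + j3142 Ω
Step 3 — Series combination: Z_total = R + L = 2230 + j3142 Ω = 3853∠54.6° Ω.
Step 4 — Source phasor: V = 220∠0.0° V = 220 V.
Step 5 — Ohm's law: I = V / Z_total = (220) / (2230 + j3142) = 0.03305 - j0.04657 A.
Step 6 — Convert to polar: |I| = 0.0571 A, ∠I = -54.6°.

I = 0.0571∠-54.6° A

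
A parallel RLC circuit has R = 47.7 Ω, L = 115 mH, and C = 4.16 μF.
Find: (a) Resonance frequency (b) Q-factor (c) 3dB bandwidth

Step 1 — Resonance: ω₀ = 1/√(LC) = 1/√(0.115·4.16e-06) = 1446 rad/s.
Step 2 — f₀ = ω₀/(2π) = 230.1 Hz.
Step 3 — Parallel Q: Q = R/(ω₀L) = 47.7/(1446·0.115) = 0.2869.
Step 4 — Bandwidth: Δω = ω₀/Q = 5040 rad/s; BW = Δω/(2π) = 802.1 Hz.

(a) f₀ = 230.1 Hz  (b) Q = 0.2869  (c) BW = 802.1 Hz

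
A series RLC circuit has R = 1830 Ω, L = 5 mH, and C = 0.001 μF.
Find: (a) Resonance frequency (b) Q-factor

Step 1 — Resonance condition Im(Z)=0 gives ω₀ = 1/√(LC).
Step 2 — ω₀ = 1/√(0.005·1e-09) = 4.472e+05 rad/s.
Step 3 — f₀ = ω₀/(2π) = 7.118e+04 Hz.
Step 4 — Series Q: Q = ω₀L/R = 4.472e+05·0.005/1830 = 1.222.

(a) f₀ = 7.118e+04 Hz  (b) Q = 1.222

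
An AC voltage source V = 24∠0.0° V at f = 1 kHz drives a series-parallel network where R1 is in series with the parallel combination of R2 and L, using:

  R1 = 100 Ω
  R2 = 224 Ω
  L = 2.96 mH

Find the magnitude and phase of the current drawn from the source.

Step 1 — Angular frequency: ω = 2π·f = 2π·1000 = 6283 rad/s.
Step 2 — Component impedances:
  R1: Z = R = 100 Ω
  R2: Z = R = 224 Ω
  L: Z = jωL = j·6283·0.00296 = 0 + j18.6 Ω
Step 3 — Parallel branch: R2 || L = 1/(1/R2 + 1/L) = 1.534 + j18.47 Ω.
Step 4 — Series with R1: Z_total = R1 + (R2 || L) = 101.5 + j18.47 Ω = 103.2∠10.3° Ω.
Step 5 — Source phasor: V = 24∠0.0° V = 24 V.
Step 6 — Ohm's law: I = V / Z_total = (24) / (101.5 + j18.47) = 0.2288 - j0.04162 A.
Step 7 — Convert to polar: |I| = 0.2326 A, ∠I = -10.3°.

I = 0.2326∠-10.3° A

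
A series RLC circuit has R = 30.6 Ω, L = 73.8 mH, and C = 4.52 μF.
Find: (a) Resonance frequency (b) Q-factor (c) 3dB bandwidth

Step 1 — Resonance: ω₀ = 1/√(LC) = 1/√(0.0738·4.52e-06) = 1731 rad/s.
Step 2 — f₀ = ω₀/(2π) = 275.6 Hz.
Step 3 — Series Q: Q = ω₀L/R = 1731·0.0738/30.6 = 4.176.
Step 4 — Bandwidth: Δω = ω₀/Q = 414.6 rad/s; BW = Δω/(2π) = 65.99 Hz.

(a) f₀ = 275.6 Hz  (b) Q = 4.176  (c) BW = 65.99 Hz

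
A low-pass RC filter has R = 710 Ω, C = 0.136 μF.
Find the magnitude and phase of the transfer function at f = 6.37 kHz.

Step 1 — Angular frequency: ω = 2π·6370 = 4.002e+04 rad/s.
Step 2 — Transfer function: H(jω) = 1/(1 + jωRC).
Step 3 — Denominator: 1 + jωRC = 1 + j·4.002e+04·710·1.36e-07 = 1 + j3.865.
Step 4 — H = 0.06275 - j0.2425.
Step 5 — Magnitude: |H| = 0.2505 (-12.0 dB); phase: φ = -75.5°.

|H| = 0.2505 (-12.0 dB), φ = -75.5°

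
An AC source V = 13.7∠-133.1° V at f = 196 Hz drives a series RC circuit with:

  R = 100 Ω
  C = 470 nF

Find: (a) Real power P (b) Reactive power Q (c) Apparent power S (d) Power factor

Step 1 — Angular frequency: ω = 2π·f = 2π·196 = 1232 rad/s.
Step 2 — Component impedances:
  R: Z = R = 100 Ω
  C: Z = 1/(jωC) = -j/(ω·C) = 0 - j1728 Ω
Step 3 — Series combination: Z_total = R + C = 100 - j1728 Ω = 1731∠-86.7° Ω.
Step 4 — Source phasor: V = 13.7∠-133.1° V = -9.361 - j10 V.
Step 5 — Current: I = V / Z = 0.005458 - j0.005734 A = 0.007916∠-46.4° A.
Step 6 — Complex power: S = V·I* = 0.006267 - j0.1083 VA.
Step 7 — Real power: P = Re(S) = 0.006267 W.
Step 8 — Reactive power: Q = Im(S) = -0.1083 VAR.
Step 9 — Apparent power: |S| = 0.1085 VA.
Step 10 — Power factor: PF = P/|S| = 0.05778 (leading).

(a) P = 0.006267 W  (b) Q = -0.1083 VAR  (c) S = 0.1085 VA  (d) PF = 0.05778 (leading)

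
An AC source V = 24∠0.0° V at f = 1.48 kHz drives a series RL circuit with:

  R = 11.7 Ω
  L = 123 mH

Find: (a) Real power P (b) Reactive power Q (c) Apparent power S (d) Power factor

Step 1 — Angular frequency: ω = 2π·f = 2π·1480 = 9299 rad/s.
Step 2 — Component impedances:
  R: Z = R = 11.7 Ω
  L: Z = jωL = j·9299·0.123 = 0 + j1144 Ω
Step 3 — Series combination: Z_total = R + L = 11.7 + j1144 Ω = 1144∠89.4° Ω.
Step 4 — Source phasor: V = 24∠0.0° V = 24 V.
Step 5 — Current: I = V / Z = 0.0002146 - j0.02098 A = 0.02098∠-89.4° A.
Step 6 — Complex power: S = V·I* = 0.005151 + j0.5035 VA.
Step 7 — Real power: P = Re(S) = 0.005151 W.
Step 8 — Reactive power: Q = Im(S) = 0.5035 VAR.
Step 9 — Apparent power: |S| = 0.5036 VA.
Step 10 — Power factor: PF = P/|S| = 0.01023 (lagging).

(a) P = 0.005151 W  (b) Q = 0.5035 VAR  (c) S = 0.5036 VA  (d) PF = 0.01023 (lagging)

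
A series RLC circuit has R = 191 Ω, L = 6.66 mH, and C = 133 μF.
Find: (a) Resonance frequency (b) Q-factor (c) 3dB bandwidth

Step 1 — Resonance: ω₀ = 1/√(LC) = 1/√(0.00666·0.000133) = 1063 rad/s.
Step 2 — f₀ = ω₀/(2π) = 169.1 Hz.
Step 3 — Series Q: Q = ω₀L/R = 1063·0.00666/191 = 0.03705.
Step 4 — Bandwidth: Δω = ω₀/Q = 2.868e+04 rad/s; BW = Δω/(2π) = 4564 Hz.

(a) f₀ = 169.1 Hz  (b) Q = 0.03705  (c) BW = 4564 Hz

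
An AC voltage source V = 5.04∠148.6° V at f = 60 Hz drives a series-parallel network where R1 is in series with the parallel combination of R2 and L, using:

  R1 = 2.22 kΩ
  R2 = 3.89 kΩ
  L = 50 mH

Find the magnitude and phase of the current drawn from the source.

Step 1 — Angular frequency: ω = 2π·f = 2π·60 = 377 rad/s.
Step 2 — Component impedances:
  R1: Z = R = 2220 Ω
  R2: Z = R = 3890 Ω
  L: Z = jωL = j·377·0.05 = 0 + j18.85 Ω
Step 3 — Parallel branch: R2 || L = 1/(1/R2 + 1/L) = 0.09134 + j18.85 Ω.
Step 4 — Series with R1: Z_total = R1 + (R2 || L) = 2220 + j18.85 Ω = 2220∠0.5° Ω.
Step 5 — Source phasor: V = 5.04∠148.6° V = -4.302 + j2.626 V.
Step 6 — Ohm's law: I = V / Z_total = (-4.302 + j2.626) / (2220 + j18.85) = -0.001928 + j0.001199 A.
Step 7 — Convert to polar: |I| = 0.00227 A, ∠I = 148.1°.

I = 0.00227∠148.1° A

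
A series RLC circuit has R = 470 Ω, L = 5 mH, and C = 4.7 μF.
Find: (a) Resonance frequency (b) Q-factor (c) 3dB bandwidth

Step 1 — Resonance condition Im(Z)=0 gives ω₀ = 1/√(LC).
Step 2 — ω₀ = 1/√(0.005·4.7e-06) = 6523 rad/s.
Step 3 — f₀ = ω₀/(2π) = 1038 Hz.
Step 4 — Series Q: Q = ω₀L/R = 6523·0.005/470 = 0.0694.
Step 5 — 3dB bandwidth: Δω = ω₀/Q = 9.4e+04 rad/s; BW = Δω/(2π) = 1.496e+04 Hz.

(a) f₀ = 1038 Hz  (b) Q = 0.0694  (c) BW = 1.496e+04 Hz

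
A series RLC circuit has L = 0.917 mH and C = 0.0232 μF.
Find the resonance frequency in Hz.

Step 1 — Resonance condition Im(Z)=0 gives ω₀ = 1/√(LC).
Step 2 — ω₀ = 1/√(0.000917·2.32e-08) = 2.168e+05 rad/s.
Step 3 — f₀ = ω₀/(2π) = 3.451e+04 Hz.

f₀ = 3.451e+04 Hz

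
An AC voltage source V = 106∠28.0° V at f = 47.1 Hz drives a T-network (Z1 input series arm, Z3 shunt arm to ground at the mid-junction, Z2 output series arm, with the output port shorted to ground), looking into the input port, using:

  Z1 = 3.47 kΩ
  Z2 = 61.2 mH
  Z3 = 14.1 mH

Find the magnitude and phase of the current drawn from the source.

Step 1 — Angular frequency: ω = 2π·f = 2π·47.1 = 295.9 rad/s.
Step 2 — Component impedances:
  Z1: Z = R = 3470 Ω
  Z2: Z = jωL = j·295.9·0.0612 = 0 + j18.11 Ω
  Z3: Z = jωL = j·295.9·0.0141 = 0 + j4.173 Ω
Step 3 — With the output port shorted to ground, the output series arm Z2 runs from the junction to ground; the shunt arm Z3 also runs from the junction to ground. They appear in parallel: Z3 || Z2 = 0 + j3.391 Ω.
Step 4 — Series with input arm Z1: Z_in = Z1 + (Z3 || Z2) = 3470 + j3.391 Ω = 3470∠0.1° Ω.
Step 5 — Source phasor: V = 106∠28.0° V = 93.59 + j49.76 V.
Step 6 — Ohm's law: I = V / Z_total = (93.59 + j49.76) / (3470 + j3.391) = 0.02699 + j0.01431 A.
Step 7 — Convert to polar: |I| = 0.03055 A, ∠I = 27.9°.

I = 0.03055∠27.9° A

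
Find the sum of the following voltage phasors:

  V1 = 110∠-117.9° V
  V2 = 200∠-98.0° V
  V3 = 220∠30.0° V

Step 1 — Convert each phasor to rectangular form:
  V1 = 110·(cos(-117.9°) + j·sin(-117.9°)) = -51.47 - j97.21 V
  V2 = 200·(cos(-98.0°) + j·sin(-98.0°)) = -27.83 - j198.1 V
  V3 = 220·(cos(30.0°) + j·sin(30.0°)) = 190.5 + j110 V
Step 2 — Sum components: V_total = 111.2 - j185.3 V.
Step 3 — Convert to polar: |V_total| = 216.1 V, ∠V_total = -59.0°.

V_total = 216.1∠-59.0° V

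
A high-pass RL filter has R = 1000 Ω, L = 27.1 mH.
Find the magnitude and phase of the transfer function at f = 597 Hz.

Step 1 — Angular frequency: ω = 2π·597 = 3751 rad/s.
Step 2 — Transfer function: H(jω) = jωL/(R + jωL).
Step 3 — Numerator jωL = j·101.7; denominator R + jωL = 1000 + j101.7.
Step 4 — H = 0.01023 + j0.1006.
Step 5 — Magnitude: |H| = 0.1011 (-19.9 dB); phase: φ = 84.2°.

|H| = 0.1011 (-19.9 dB), φ = 84.2°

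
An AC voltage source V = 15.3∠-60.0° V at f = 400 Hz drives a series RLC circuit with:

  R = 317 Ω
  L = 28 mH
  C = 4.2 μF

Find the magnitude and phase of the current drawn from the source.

Step 1 — Angular frequency: ω = 2π·f = 2π·400 = 2513 rad/s.
Step 2 — Component impedances:
  R: Z = R = 317 Ω
  L: Z = jωL = j·2513·0.028 = 0 + j70.37 Ω
  C: Z = 1/(jωC) = -j/(ω·C) = 0 - j94.74 Ω
Step 3 — Series combination: Z_total = R + L + C = 317 - j24.36 Ω = 317.9∠-4.4° Ω.
Step 4 — Source phasor: V = 15.3∠-60.0° V = 7.65 - j13.25 V.
Step 5 — Ohm's law: I = V / Z_total = (7.65 - j13.25) / (317 - j24.36) = 0.02718 - j0.03971 A.
Step 6 — Convert to polar: |I| = 0.04812 A, ∠I = -55.6°.

I = 0.04812∠-55.6° A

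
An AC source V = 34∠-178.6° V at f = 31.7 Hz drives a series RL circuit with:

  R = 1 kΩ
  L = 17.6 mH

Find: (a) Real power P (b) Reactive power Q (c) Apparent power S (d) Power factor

Step 1 — Angular frequency: ω = 2π·f = 2π·31.7 = 199.2 rad/s.
Step 2 — Component impedances:
  R: Z = R = 1000 Ω
  L: Z = jωL = j·199.2·0.0176 = 0 + j3.506 Ω
Step 3 — Series combination: Z_total = R + L = 1000 + j3.506 Ω = 1000∠0.2° Ω.
Step 4 — Source phasor: V = 34∠-178.6° V = -33.99 - j0.8307 V.
Step 5 — Current: I = V / Z = -0.03399 - j0.0007115 A = 0.034∠-178.8° A.
Step 6 — Complex power: S = V·I* = 1.156 + j0.004052 VA.
Step 7 — Real power: P = Re(S) = 1.156 W.
Step 8 — Reactive power: Q = Im(S) = 0.004052 VAR.
Step 9 — Apparent power: |S| = 1.156 VA.
Step 10 — Power factor: PF = P/|S| = 1 (lagging).

(a) P = 1.156 W  (b) Q = 0.004052 VAR  (c) S = 1.156 VA  (d) PF = 1 (lagging)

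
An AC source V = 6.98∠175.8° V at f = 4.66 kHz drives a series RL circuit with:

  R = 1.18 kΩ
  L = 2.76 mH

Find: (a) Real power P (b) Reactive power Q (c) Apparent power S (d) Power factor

Step 1 — Angular frequency: ω = 2π·f = 2π·4660 = 2.928e+04 rad/s.
Step 2 — Component impedances:
  R: Z = R = 1180 Ω
  L: Z = jωL = j·2.928e+04·0.00276 = 0 + j80.81 Ω
Step 3 — Series combination: Z_total = R + L = 1180 + j80.81 Ω = 1183∠3.9° Ω.
Step 4 — Source phasor: V = 6.98∠175.8° V = -6.961 + j0.5112 V.
Step 5 — Current: I = V / Z = -0.005842 + j0.0008333 A = 0.005901∠171.9° A.
Step 6 — Complex power: S = V·I* = 0.0411 + j0.002814 VA.
Step 7 — Real power: P = Re(S) = 0.0411 W.
Step 8 — Reactive power: Q = Im(S) = 0.002814 VAR.
Step 9 — Apparent power: |S| = 0.04119 VA.
Step 10 — Power factor: PF = P/|S| = 0.9977 (lagging).

(a) P = 0.0411 W  (b) Q = 0.002814 VAR  (c) S = 0.04119 VA  (d) PF = 0.9977 (lagging)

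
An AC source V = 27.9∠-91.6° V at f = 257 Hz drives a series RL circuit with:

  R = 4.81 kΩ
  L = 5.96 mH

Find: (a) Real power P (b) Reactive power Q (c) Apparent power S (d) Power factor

Step 1 — Angular frequency: ω = 2π·f = 2π·257 = 1615 rad/s.
Step 2 — Component impedances:
  R: Z = R = 4810 Ω
  L: Z = jωL = j·1615·0.00596 = 0 + j9.624 Ω
Step 3 — Series combination: Z_total = R + L = 4810 + j9.624 Ω = 4810∠0.1° Ω.
Step 4 — Source phasor: V = 27.9∠-91.6° V = -0.779 - j27.89 V.
Step 5 — Current: I = V / Z = -0.0001736 - j0.005798 A = 0.0058∠-91.7° A.
Step 6 — Complex power: S = V·I* = 0.1618 + j0.0003238 VA.
Step 7 — Real power: P = Re(S) = 0.1618 W.
Step 8 — Reactive power: Q = Im(S) = 0.0003238 VAR.
Step 9 — Apparent power: |S| = 0.1618 VA.
Step 10 — Power factor: PF = P/|S| = 1 (lagging).

(a) P = 0.1618 W  (b) Q = 0.0003238 VAR  (c) S = 0.1618 VA  (d) PF = 1 (lagging)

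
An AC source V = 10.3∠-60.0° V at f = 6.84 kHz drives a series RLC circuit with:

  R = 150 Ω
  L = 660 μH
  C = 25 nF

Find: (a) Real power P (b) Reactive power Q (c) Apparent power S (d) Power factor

Step 1 — Angular frequency: ω = 2π·f = 2π·6840 = 4.298e+04 rad/s.
Step 2 — Component impedances:
  R: Z = R = 150 Ω
  L: Z = jωL = j·4.298e+04·0.00066 = 0 + j28.36 Ω
  C: Z = 1/(jωC) = -j/(ω·C) = 0 - j930.7 Ω
Step 3 — Series combination: Z_total = R + L + C = 150 - j902.4 Ω = 914.7∠-80.6° Ω.
Step 4 — Source phasor: V = 10.3∠-60.0° V = 5.15 - j8.92 V.
Step 5 — Current: I = V / Z = 0.01054 + j0.003955 A = 0.01126∠20.6° A.
Step 6 — Complex power: S = V·I* = 0.01902 - j0.1144 VA.
Step 7 — Real power: P = Re(S) = 0.01902 W.
Step 8 — Reactive power: Q = Im(S) = -0.1144 VAR.
Step 9 — Apparent power: |S| = 0.116 VA.
Step 10 — Power factor: PF = P/|S| = 0.164 (leading).

(a) P = 0.01902 W  (b) Q = -0.1144 VAR  (c) S = 0.116 VA  (d) PF = 0.164 (leading)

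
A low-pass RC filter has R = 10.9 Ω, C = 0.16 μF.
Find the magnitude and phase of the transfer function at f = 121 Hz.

Step 1 — Angular frequency: ω = 2π·121 = 760.3 rad/s.
Step 2 — Transfer function: H(jω) = 1/(1 + jωRC).
Step 3 — Denominator: 1 + jωRC = 1 + j·760.3·10.9·1.6e-07 = 1 + j0.001326.
Step 4 — H = 1 - j0.001326.
Step 5 — Magnitude: |H| = 1 (-0.0 dB); phase: φ = -0.1°.

|H| = 1 (-0.0 dB), φ = -0.1°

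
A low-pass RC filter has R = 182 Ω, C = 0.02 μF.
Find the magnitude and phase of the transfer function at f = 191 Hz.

Step 1 — Angular frequency: ω = 2π·191 = 1200 rad/s.
Step 2 — Transfer function: H(jω) = 1/(1 + jωRC).
Step 3 — Denominator: 1 + jωRC = 1 + j·1200·182·2e-08 = 1 + j0.004368.
Step 4 — H = 1 - j0.004368.
Step 5 — Magnitude: |H| = 1 (-0.0 dB); phase: φ = -0.3°.

|H| = 1 (-0.0 dB), φ = -0.3°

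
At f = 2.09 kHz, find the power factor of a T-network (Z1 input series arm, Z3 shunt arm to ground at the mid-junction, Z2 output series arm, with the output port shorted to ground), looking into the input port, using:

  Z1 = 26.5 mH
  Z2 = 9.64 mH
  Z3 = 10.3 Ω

Step 1 — Angular frequency: ω = 2π·f = 2π·2090 = 1.313e+04 rad/s.
Step 2 — Component impedances:
  Z1: Z = jωL = j·1.313e+04·0.0265 = 0 + j348 Ω
  Z2: Z = jωL = j·1.313e+04·0.00964 = 0 + j126.6 Ω
  Z3: Z = R = 10.3 Ω
Step 3 — With the output port shorted to ground, the output series arm Z2 runs from the junction to ground; the shunt arm Z3 also runs from the junction to ground. They appear in parallel: Z3 || Z2 = 10.23 + j0.8325 Ω.
Step 4 — Series with input arm Z1: Z_in = Z1 + (Z3 || Z2) = 10.23 + j348.8 Ω = 349∠88.3° Ω.
Step 5 — Power factor: PF = cos(φ) = Re(Z)/|Z| = 10.232/348.98 = 0.02932.
Step 6 — Type: Im(Z) = 348.8 ⇒ lagging (phase φ = 88.3°).

PF = 0.02932 (lagging, φ = 88.3°)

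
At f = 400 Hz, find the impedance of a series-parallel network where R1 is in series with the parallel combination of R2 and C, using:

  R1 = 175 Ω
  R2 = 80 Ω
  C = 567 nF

Step 1 — Angular frequency: ω = 2π·f = 2π·400 = 2513 rad/s.
Step 2 — Component impedances:
  R1: Z = R = 175 Ω
  R2: Z = R = 80 Ω
  C: Z = 1/(jωC) = -j/(ω·C) = 0 - j701.7 Ω
Step 3 — Parallel branch: R2 || C = 1/(1/R2 + 1/C) = 78.97 - j9.003 Ω.
Step 4 — Series with R1: Z_total = R1 + (R2 || C) = 254 - j9.003 Ω = 254.1∠-2.0° Ω.

Z = 254 - j9.003 Ω = 254.1∠-2.0° Ω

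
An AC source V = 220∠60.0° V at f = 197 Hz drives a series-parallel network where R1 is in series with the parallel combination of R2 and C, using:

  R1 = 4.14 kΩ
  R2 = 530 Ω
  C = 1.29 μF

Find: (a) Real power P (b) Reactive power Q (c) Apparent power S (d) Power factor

Step 1 — Angular frequency: ω = 2π·f = 2π·197 = 1238 rad/s.
Step 2 — Component impedances:
  R1: Z = R = 4140 Ω
  R2: Z = R = 530 Ω
  C: Z = 1/(jωC) = -j/(ω·C) = 0 - j626.3 Ω
Step 3 — Parallel branch: R2 || C = 1/(1/R2 + 1/C) = 308.8 - j261.4 Ω.
Step 4 — Series with R1: Z_total = R1 + (R2 || C) = 4449 - j261.4 Ω = 4456∠-3.4° Ω.
Step 5 — Source phasor: V = 220∠60.0° V = 110 + j190.5 V.
Step 6 — Current: I = V / Z = 0.02213 + j0.04413 A = 0.04937∠63.4° A.
Step 7 — Complex power: S = V·I* = 10.84 - j0.6369 VA.
Step 8 — Real power: P = Re(S) = 10.84 W.
Step 9 — Reactive power: Q = Im(S) = -0.6369 VAR.
Step 10 — Apparent power: |S| = 10.86 VA.
Step 11 — Power factor: PF = P/|S| = 0.9983 (leading).

(a) P = 10.84 W  (b) Q = -0.6369 VAR  (c) S = 10.86 VA  (d) PF = 0.9983 (leading)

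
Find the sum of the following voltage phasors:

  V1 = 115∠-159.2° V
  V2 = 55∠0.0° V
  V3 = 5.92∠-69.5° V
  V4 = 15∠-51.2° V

Step 1 — Convert each phasor to rectangular form:
  V1 = 115·(cos(-159.2°) + j·sin(-159.2°)) = -107.5 - j40.84 V
  V2 = 55·(cos(0.0°) + j·sin(0.0°)) = 55 V
  V3 = 5.92·(cos(-69.5°) + j·sin(-69.5°)) = 2.073 - j5.545 V
  V4 = 15·(cos(-51.2°) + j·sin(-51.2°)) = 9.399 - j11.69 V
Step 2 — Sum components: V_total = -41.03 - j58.07 V.
Step 3 — Convert to polar: |V_total| = 71.11 V, ∠V_total = -125.2°.

V_total = 71.11∠-125.2° V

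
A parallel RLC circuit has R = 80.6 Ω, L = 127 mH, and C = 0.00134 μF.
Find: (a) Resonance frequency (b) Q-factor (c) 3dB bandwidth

Step 1 — Resonance: ω₀ = 1/√(LC) = 1/√(0.127·1.34e-09) = 7.666e+04 rad/s.
Step 2 — f₀ = ω₀/(2π) = 1.22e+04 Hz.
Step 3 — Parallel Q: Q = R/(ω₀L) = 80.6/(7.666e+04·0.127) = 0.008279.
Step 4 — Bandwidth: Δω = ω₀/Q = 9.259e+06 rad/s; BW = Δω/(2π) = 1.474e+06 Hz.

(a) f₀ = 1.22e+04 Hz  (b) Q = 0.008279  (c) BW = 1.474e+06 Hz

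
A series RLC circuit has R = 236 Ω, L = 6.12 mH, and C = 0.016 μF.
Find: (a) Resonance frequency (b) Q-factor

Step 1 — Resonance condition Im(Z)=0 gives ω₀ = 1/√(LC).
Step 2 — ω₀ = 1/√(0.00612·1.6e-08) = 1.011e+05 rad/s.
Step 3 — f₀ = ω₀/(2π) = 1.608e+04 Hz.
Step 4 — Series Q: Q = ω₀L/R = 1.011e+05·0.00612/236 = 2.621.

(a) f₀ = 1.608e+04 Hz  (b) Q = 2.621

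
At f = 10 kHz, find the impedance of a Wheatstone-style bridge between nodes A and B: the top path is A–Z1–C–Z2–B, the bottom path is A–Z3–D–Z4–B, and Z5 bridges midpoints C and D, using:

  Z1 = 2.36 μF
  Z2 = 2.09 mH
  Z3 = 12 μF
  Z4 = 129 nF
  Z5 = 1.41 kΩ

Step 1 — Angular frequency: ω = 2π·f = 2π·1e+04 = 6.283e+04 rad/s.
Step 2 — Component impedances:
  Z1: Z = 1/(jωC) = -j/(ω·C) = 0 - j6.744 Ω
  Z2: Z = jωL = j·6.283e+04·0.00209 = 0 + j131.3 Ω
  Z3: Z = 1/(jωC) = -j/(ω·C) = 0 - j1.326 Ω
  Z4: Z = 1/(jωC) = -j/(ω·C) = 0 - j123.4 Ω
  Z5: Z = R = 1410 Ω
Step 3 — Bridge requires nodal analysis (the Z5 bridge couples midpoints C and D, so the two paths cannot be reduced to a simple series/parallel combination). Setting node B to ground and injecting 1 A at node A, the 3-node admittance system at A, C, D solves to V_A = Z_AB = 3.919e+04 + j1.079e+05 Ω = 1.148e+05∠70.0° Ω.

Z = 3.919e+04 + j1.079e+05 Ω = 1.148e+05∠70.0° Ω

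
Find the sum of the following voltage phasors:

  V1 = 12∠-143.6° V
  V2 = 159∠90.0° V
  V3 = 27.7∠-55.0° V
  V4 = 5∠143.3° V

Step 1 — Convert each phasor to rectangular form:
  V1 = 12·(cos(-143.6°) + j·sin(-143.6°)) = -9.659 - j7.121 V
  V2 = 159·(cos(90.0°) + j·sin(90.0°)) = 0 + j159 V
  V3 = 27.7·(cos(-55.0°) + j·sin(-55.0°)) = 15.89 - j22.69 V
  V4 = 5·(cos(143.3°) + j·sin(143.3°)) = -4.009 + j2.988 V
Step 2 — Sum components: V_total = 2.22 + j132.2 V.
Step 3 — Convert to polar: |V_total| = 132.2 V, ∠V_total = 89.0°.

V_total = 132.2∠89.0° V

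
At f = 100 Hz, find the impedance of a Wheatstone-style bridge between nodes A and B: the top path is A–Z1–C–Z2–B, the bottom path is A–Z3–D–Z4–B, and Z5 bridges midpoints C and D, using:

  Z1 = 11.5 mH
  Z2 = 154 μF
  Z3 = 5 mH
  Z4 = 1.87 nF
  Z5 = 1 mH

Step 1 — Angular frequency: ω = 2π·f = 2π·100 = 628.3 rad/s.
Step 2 — Component impedances:
  Z1: Z = jωL = j·628.3·0.0115 = 0 + j7.226 Ω
  Z2: Z = 1/(jωC) = -j/(ω·C) = 0 - j10.33 Ω
  Z3: Z = jωL = j·628.3·0.005 = 0 + j3.142 Ω
  Z4: Z = 1/(jωC) = -j/(ω·C) = 0 - j8.511e+05 Ω
  Z5: Z = jωL = j·628.3·0.001 = 0 + j0.6283 Ω
Step 3 — Bridge requires nodal analysis (the Z5 bridge couples midpoints C and D, so the two paths cannot be reduced to a simple series/parallel combination). Setting node B to ground and injecting 1 A at node A, the 3-node admittance system at A, C, D solves to V_A = Z_AB = 0 - j7.857 Ω = 7.857∠-90.0° Ω.

Z = 0 - j7.857 Ω = 7.857∠-90.0° Ω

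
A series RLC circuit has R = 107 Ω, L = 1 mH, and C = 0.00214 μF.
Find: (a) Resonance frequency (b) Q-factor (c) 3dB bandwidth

Step 1 — Resonance: ω₀ = 1/√(LC) = 1/√(0.001·2.14e-09) = 6.836e+05 rad/s.
Step 2 — f₀ = ω₀/(2π) = 1.088e+05 Hz.
Step 3 — Series Q: Q = ω₀L/R = 6.836e+05·0.001/107 = 6.389.
Step 4 — Bandwidth: Δω = ω₀/Q = 1.07e+05 rad/s; BW = Δω/(2π) = 1.703e+04 Hz.

(a) f₀ = 1.088e+05 Hz  (b) Q = 6.389  (c) BW = 1.703e+04 Hz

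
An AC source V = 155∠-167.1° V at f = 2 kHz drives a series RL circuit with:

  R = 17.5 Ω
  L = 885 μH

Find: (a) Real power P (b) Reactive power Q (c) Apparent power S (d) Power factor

Step 1 — Angular frequency: ω = 2π·f = 2π·2000 = 1.257e+04 rad/s.
Step 2 — Component impedances:
  R: Z = R = 17.5 Ω
  L: Z = jωL = j·1.257e+04·0.000885 = 0 + j11.12 Ω
Step 3 — Series combination: Z_total = R + L = 17.5 + j11.12 Ω = 20.73∠32.4° Ω.
Step 4 — Source phasor: V = 155∠-167.1° V = -151.1 - j34.6 V.
Step 5 — Current: I = V / Z = -7.045 + j2.5 A = 7.475∠160.5° A.
Step 6 — Complex power: S = V·I* = 977.9 + j621.5 VA.
Step 7 — Real power: P = Re(S) = 977.9 W.
Step 8 — Reactive power: Q = Im(S) = 621.5 VAR.
Step 9 — Apparent power: |S| = 1159 VA.
Step 10 — Power factor: PF = P/|S| = 0.844 (lagging).

(a) P = 977.9 W  (b) Q = 621.5 VAR  (c) S = 1159 VA  (d) PF = 0.844 (lagging)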